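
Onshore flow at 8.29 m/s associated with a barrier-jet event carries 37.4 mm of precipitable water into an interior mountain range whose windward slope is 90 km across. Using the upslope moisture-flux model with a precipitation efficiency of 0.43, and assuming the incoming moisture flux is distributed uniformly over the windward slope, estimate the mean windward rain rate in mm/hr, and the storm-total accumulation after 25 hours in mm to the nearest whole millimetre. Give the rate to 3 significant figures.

Incoming column moisture flux per unit ridge length: F = V × PW = 8.29 × 37.4 = 310.046 mm·m/s.
Spread over the 90 km slope with efficiency ε = 0.43: R = ε·F/W = 0.43 × 310.046 / 90000 m = 1.481e-03 mm/s.
R = 1.481e-03 × 3600 = 5.33 mm/hr.
Over 25 h: total = 5.33 × 25 = 133.25 ≈ 133 mm.

R ≈ 5.33 mm/hr; total ≈ 133 mm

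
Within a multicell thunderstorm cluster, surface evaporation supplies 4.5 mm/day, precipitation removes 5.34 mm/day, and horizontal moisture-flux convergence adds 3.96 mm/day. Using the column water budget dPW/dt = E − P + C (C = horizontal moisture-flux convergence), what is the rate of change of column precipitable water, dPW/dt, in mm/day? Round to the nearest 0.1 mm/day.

dPW/dt ≈ 3.1 mm/day

dPW/dt = E − P + C = 4.5 − 5.34 + (3.96) = 3.1 mm/day.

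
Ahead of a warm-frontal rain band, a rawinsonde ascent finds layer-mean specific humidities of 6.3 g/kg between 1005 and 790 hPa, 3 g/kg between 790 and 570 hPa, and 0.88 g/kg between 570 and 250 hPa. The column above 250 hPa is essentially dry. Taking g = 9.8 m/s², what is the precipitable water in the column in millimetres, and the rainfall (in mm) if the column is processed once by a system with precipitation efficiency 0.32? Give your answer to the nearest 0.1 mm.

PW ≈ 23.4 mm; rainfall ≈ 7.5 mm

Precipitable water is the column-integrated vapour mass per unit area: PW = (1/g) Σ q̄ Δp, with q in kg/kg and Δp in Pa (1 kg/m² of water = 1 mm).
Layer 1005–790 hPa: Δp = 215 hPa = 21500 Pa, q̄ = 0.0063 kg/kg → 0.0063 × 21500 / 9.8 = 13.82 mm
Layer 790–570 hPa: Δp = 220 hPa = 22000 Pa, q̄ = 0.003 kg/kg → 0.003 × 22000 / 9.8 = 6.73 mm
Layer 570–250 hPa: Δp = 320 hPa = 32000 Pa, q̄ = 0.00088 kg/kg → 0.00088 × 32000 / 9.8 = 2.87 mm
PW = 13.82 + 6.73 + 2.87 = 23.42 ≈ 23.4 mm.
Rainfall = ε × PW = 0.32 × 23.4 = 7.5 mm.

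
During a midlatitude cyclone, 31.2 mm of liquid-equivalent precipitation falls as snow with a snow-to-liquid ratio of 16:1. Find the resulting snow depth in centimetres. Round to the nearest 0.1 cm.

snow depth ≈ 49.9 cm

Snow depth = liquid × ratio = 31.2 mm × 16 = 499.2 mm = 49.9 cm.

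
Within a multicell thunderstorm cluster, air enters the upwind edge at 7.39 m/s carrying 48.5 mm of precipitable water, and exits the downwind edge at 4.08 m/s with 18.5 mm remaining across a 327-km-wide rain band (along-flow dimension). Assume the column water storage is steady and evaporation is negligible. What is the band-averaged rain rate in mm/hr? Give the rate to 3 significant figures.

Column moisture flux per unit crosswind length is F = V × PW.
Inflow: F_in = 7.39 × 48.5 = 358.415 mm·m/s
Outflow: F_out = 4.08 × 18.5 = 75.48 mm·m/s
Steady-state rate R = (F_in − F_out)/L = (358.415 − 75.48) / 327000 m = 8.652e-04 mm/s.
R = 8.652e-04 × 3600 = 3.11 mm/hr.

R ≈ 3.11 mm/hr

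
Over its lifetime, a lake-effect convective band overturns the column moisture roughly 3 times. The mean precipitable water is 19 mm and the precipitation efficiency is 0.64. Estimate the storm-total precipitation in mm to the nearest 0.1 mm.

Each cycle deposits ε × PW = 0.64 × 19 = 12.16 mm.
Over 3 cycles: 3 × 12.16 = 36.5 mm.

precipitation ≈ 36.5 mm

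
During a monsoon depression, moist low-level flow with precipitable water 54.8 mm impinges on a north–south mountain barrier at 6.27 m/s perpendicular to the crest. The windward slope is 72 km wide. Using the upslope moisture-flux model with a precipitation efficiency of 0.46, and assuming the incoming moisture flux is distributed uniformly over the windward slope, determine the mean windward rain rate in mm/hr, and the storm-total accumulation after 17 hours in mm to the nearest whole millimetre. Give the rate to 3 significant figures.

R ≈ 7.90 mm/hr; total ≈ 134 mm

Incoming column moisture flux per unit ridge length: F = V × PW = 6.27 × 54.8 = 343.596 mm·m/s.
Spread over the 72 km slope with efficiency ε = 0.46: R = ε·F/W = 0.46 × 343.596 / 72000 m = 2.195e-03 mm/s.
R = 2.195e-03 × 3600 = 7.90 mm/hr.
Over 17 h: total = 7.90 × 17 = 134.3 ≈ 134 mm.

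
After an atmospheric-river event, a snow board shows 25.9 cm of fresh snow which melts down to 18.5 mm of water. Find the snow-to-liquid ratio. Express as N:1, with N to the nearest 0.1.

Ratio = snow depth / SWE = 259 mm / 18.5 mm = 14.0, i.e. 14.0:1.

ratio ≈ 14.0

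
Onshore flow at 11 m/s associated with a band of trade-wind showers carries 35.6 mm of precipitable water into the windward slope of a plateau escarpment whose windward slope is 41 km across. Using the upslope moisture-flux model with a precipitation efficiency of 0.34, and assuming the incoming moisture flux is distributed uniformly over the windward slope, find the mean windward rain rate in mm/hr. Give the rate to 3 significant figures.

Incoming column moisture flux per unit ridge length: F = V × PW = 11 × 35.6 = 391.6 mm·m/s.
Spread over the 41 km slope with efficiency ε = 0.34: R = ε·F/W = 0.34 × 391.6 / 41000 m = 3.247e-03 mm/s.
R = 3.247e-03 × 3600 = 11.7 mm/hr.

R ≈ 11.7 mm/hr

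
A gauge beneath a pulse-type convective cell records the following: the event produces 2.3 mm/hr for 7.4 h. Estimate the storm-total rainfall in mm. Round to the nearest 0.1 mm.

Total = Σ Rᵢ Δtᵢ = 2.3 × 7.4
      = 17.02 = 17.0 mm.

total ≈ 17.0 mm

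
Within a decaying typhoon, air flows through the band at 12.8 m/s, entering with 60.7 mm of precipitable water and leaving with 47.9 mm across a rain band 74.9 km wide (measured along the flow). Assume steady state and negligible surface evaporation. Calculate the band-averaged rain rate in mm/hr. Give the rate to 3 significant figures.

Column moisture flux per unit crosswind length is F = V × PW.
Inflow: F_in = 12.8 × 60.7 = 776.96 mm·m/s
Outflow: F_out = 12.8 × 47.9 = 613.12 mm·m/s
Steady-state rate R = (F_in − F_out)/L = (776.96 − 613.12) / 74900 m = 2.187e-03 mm/s.
R = 2.187e-03 × 3600 = 7.87 mm/hr.

R ≈ 7.87 mm/hr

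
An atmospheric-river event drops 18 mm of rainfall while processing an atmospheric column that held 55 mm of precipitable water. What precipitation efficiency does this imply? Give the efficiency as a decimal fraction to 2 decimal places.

ε ≈ 0.33

ε = rainfall / PW = 18 / 55 = 0.33.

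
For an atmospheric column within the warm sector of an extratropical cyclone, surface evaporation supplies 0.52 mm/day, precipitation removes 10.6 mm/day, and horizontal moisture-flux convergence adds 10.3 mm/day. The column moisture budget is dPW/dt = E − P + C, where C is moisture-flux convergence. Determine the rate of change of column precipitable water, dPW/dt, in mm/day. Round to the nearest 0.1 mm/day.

dPW/dt ≈ 0.2 mm/day

dPW/dt = E − P + C = 0.52 − 10.6 + (10.3) = 0.2 mm/day.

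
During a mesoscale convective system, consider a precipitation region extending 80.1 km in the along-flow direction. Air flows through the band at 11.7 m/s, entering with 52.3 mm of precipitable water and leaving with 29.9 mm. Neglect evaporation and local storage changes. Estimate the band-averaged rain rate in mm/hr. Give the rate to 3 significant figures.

Column moisture flux per unit crosswind length is F = V × PW.
Inflow: F_in = 11.7 × 52.3 = 611.91 mm·m/s
Outflow: F_out = 11.7 × 29.9 = 349.83 mm·m/s
Steady-state rate R = (F_in − F_out)/L = (611.91 − 349.83) / 80100 m = 3.272e-03 mm/s.
R = 3.272e-03 × 3600 = 11.8 mm/hr.

R ≈ 11.8 mm/hr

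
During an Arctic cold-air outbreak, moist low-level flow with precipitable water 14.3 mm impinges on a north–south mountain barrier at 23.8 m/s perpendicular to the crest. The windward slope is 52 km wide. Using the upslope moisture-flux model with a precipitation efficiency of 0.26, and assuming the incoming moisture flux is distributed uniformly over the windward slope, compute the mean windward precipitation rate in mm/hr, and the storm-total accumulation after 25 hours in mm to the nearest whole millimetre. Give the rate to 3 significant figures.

R ≈ 6.13 mm/hr; total ≈ 153 mm

Incoming column moisture flux per unit ridge length: F = V × PW = 23.8 × 14.3 = 340.34 mm·m/s.
Spread over the 52 km slope with efficiency ε = 0.26: R = ε·F/W = 0.26 × 340.34 / 52000 m = 1.702e-03 mm/s.
R = 1.702e-03 × 3600 = 6.13 mm/hr.
Over 25 h: total = 6.13 × 25 = 153.25 ≈ 153 mm.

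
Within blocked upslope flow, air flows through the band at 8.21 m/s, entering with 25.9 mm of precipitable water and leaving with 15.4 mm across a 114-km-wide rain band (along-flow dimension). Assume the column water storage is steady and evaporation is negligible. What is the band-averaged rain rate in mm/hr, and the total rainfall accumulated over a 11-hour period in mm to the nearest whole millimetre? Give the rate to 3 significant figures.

Column moisture flux per unit crosswind length is F = V × PW.
Inflow: F_in = 8.21 × 25.9 = 212.639 mm·m/s
Outflow: F_out = 8.21 × 15.4 = 126.434 mm·m/s
Steady-state rate R = (F_in − F_out)/L = (212.639 − 126.434) / 114000 m = 7.562e-04 mm/s.
R = 7.562e-04 × 3600 = 2.72 mm/hr.
Over 11 h: total = 2.72 × 11 = 29.92 ≈ 30 mm.

R ≈ 2.72 mm/hr; total ≈ 30 mm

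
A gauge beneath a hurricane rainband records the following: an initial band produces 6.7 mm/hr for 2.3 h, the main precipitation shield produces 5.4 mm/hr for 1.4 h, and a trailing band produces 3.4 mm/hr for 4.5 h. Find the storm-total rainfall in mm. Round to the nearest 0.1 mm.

total ≈ 38.3 mm

Total = Σ Rᵢ Δtᵢ = 6.7 × 2.3 + 5.4 × 1.4 + 3.4 × 4.5
      = 15.41 + 7.56 + 15.3 = 38.3 mm.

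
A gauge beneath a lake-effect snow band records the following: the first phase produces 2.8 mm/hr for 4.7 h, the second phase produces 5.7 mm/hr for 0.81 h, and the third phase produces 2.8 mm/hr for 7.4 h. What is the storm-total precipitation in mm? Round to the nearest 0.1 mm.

Total = Σ Rᵢ Δtᵢ = 2.8 × 4.7 + 5.7 × 0.81 + 2.8 × 7.4
      = 13.16 + 4.617 + 20.72 = 38.5 mm.

total ≈ 38.5 mm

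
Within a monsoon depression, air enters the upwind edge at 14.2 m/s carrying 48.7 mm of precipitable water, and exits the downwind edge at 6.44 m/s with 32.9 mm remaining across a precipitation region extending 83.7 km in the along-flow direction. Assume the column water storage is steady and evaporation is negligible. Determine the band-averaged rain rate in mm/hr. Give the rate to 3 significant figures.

R ≈ 20.6 mm/hr

Column moisture flux per unit crosswind length is F = V × PW.
Inflow: F_in = 14.2 × 48.7 = 691.54 mm·m/s
Outflow: F_out = 6.44 × 32.9 = 211.876 mm·m/s
Steady-state rate R = (F_in − F_out)/L = (691.54 − 211.876) / 83700 m = 5.731e-03 mm/s.
R = 5.731e-03 × 3600 = 20.6 mm/hr.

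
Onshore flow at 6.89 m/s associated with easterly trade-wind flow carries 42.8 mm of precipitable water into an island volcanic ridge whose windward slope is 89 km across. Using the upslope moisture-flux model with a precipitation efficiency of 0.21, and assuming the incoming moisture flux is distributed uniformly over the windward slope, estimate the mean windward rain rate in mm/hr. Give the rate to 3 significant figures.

Incoming column moisture flux per unit ridge length: F = V × PW = 6.89 × 42.8 = 294.892 mm·m/s.
Spread over the 89 km slope with efficiency ε = 0.21: R = ε·F/W = 0.21 × 294.892 / 89000 m = 6.958e-04 mm/s.
R = 6.958e-04 × 3600 = 2.50 mm/hr.

R ≈ 2.50 mm/hr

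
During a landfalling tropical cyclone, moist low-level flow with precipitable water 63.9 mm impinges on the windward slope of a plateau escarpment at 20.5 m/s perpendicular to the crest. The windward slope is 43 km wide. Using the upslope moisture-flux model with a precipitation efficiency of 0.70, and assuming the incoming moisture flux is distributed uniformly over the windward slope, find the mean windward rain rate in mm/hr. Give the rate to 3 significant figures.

Incoming column moisture flux per unit ridge length: F = V × PW = 20.5 × 63.9 = 1309.95 mm·m/s.
Spread over the 43 km slope with efficiency ε = 0.70: R = ε·F/W = 0.70 × 1309.95 / 43000 m = 2.132e-02 mm/s.
R = 2.132e-02 × 3600 = 76.8 mm/hr.

R ≈ 76.8 mm/hr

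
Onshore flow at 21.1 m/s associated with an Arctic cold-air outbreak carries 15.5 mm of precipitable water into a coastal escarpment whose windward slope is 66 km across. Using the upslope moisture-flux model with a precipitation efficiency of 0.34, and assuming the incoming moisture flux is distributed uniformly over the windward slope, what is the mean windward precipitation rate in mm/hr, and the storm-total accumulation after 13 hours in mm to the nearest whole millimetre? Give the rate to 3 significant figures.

Incoming column moisture flux per unit ridge length: F = V × PW = 21.1 × 15.5 = 327.05 mm·m/s.
Spread over the 66 km slope with efficiency ε = 0.34: R = ε·F/W = 0.34 × 327.05 / 66000 m = 1.685e-03 mm/s.
R = 1.685e-03 × 3600 = 6.07 mm/hr.
Over 13 h: total = 6.07 × 13 = 78.91 ≈ 79 mm.

R ≈ 6.07 mm/hr; total ≈ 79 mm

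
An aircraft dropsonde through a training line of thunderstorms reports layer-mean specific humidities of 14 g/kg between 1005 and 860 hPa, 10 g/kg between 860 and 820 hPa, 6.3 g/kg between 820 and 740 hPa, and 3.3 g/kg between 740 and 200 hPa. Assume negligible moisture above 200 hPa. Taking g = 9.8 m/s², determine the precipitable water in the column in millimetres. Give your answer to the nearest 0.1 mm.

Precipitable water is the column-integrated vapour mass per unit area: PW = (1/g) Σ q̄ Δp, with q in kg/kg and Δp in Pa (1 kg/m² of water = 1 mm).
Layer 1005–860 hPa: Δp = 145 hPa = 14500 Pa, q̄ = 0.014 kg/kg → 0.014 × 14500 / 9.8 = 20.71 mm
Layer 860–820 hPa: Δp = 40 hPa = 4000 Pa, q̄ = 0.01 kg/kg → 0.01 × 4000 / 9.8 = 4.08 mm
Layer 820–740 hPa: Δp = 80 hPa = 8000 Pa, q̄ = 0.0063 kg/kg → 0.0063 × 8000 / 9.8 = 5.14 mm
Layer 740–200 hPa: Δp = 540 hPa = 54000 Pa, q̄ = 0.0033 kg/kg → 0.0033 × 54000 / 9.8 = 18.18 mm
PW = 20.71 + 4.08 + 5.14 + 18.18 = 48.11 ≈ 48.1 mm.

PW ≈ 48.1 mm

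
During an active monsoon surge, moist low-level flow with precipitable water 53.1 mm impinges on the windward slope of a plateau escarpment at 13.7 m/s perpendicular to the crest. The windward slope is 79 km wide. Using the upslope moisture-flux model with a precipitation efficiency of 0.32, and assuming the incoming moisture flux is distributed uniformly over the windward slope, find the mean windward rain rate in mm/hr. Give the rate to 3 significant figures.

R ≈ 10.6 mm/hr

Incoming column moisture flux per unit ridge length: F = V × PW = 13.7 × 53.1 = 727.47 mm·m/s.
Spread over the 79 km slope with efficiency ε = 0.32: R = ε·F/W = 0.32 × 727.47 / 79000 m = 2.947e-03 mm/s.
R = 2.947e-03 × 3600 = 10.6 mm/hr.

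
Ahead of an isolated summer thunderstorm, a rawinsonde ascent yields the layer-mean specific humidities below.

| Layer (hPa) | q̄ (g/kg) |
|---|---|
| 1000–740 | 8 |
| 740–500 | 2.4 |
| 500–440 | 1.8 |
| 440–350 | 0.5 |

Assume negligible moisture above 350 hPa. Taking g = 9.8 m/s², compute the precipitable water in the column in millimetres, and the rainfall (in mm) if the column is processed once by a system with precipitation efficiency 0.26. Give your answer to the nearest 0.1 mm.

Precipitable water is the column-integrated vapour mass per unit area: PW = (1/g) Σ q̄ Δp, with q in kg/kg and Δp in Pa (1 kg/m² of water = 1 mm).
Layer 1000–740 hPa: Δp = 260 hPa = 26000 Pa, q̄ = 0.008 kg/kg → 0.008 × 26000 / 9.8 = 21.22 mm
Layer 740–500 hPa: Δp = 240 hPa = 24000 Pa, q̄ = 0.0024 kg/kg → 0.0024 × 24000 / 9.8 = 5.88 mm
Layer 500–440 hPa: Δp = 60 hPa = 6000 Pa, q̄ = 0.0018 kg/kg → 0.0018 × 6000 / 9.8 = 1.10 mm
Layer 440–350 hPa: Δp = 90 hPa = 9000 Pa, q̄ = 0.0005 kg/kg → 0.0005 × 9000 / 9.8 = 0.46 mm
PW = 21.22 + 5.88 + 1.10 + 0.46 = 28.66 ≈ 28.7 mm.
Rainfall = ε × PW = 0.26 × 28.7 = 7.5 mm.

PW ≈ 28.7 mm; rainfall ≈ 7.5 mm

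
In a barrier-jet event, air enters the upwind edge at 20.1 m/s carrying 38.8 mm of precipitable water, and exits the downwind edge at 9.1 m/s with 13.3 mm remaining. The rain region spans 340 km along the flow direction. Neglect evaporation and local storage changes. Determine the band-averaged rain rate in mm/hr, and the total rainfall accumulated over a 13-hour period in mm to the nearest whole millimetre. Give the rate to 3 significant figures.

Column moisture flux per unit crosswind length is F = V × PW.
Inflow: F_in = 20.1 × 38.8 = 779.88 mm·m/s
Outflow: F_out = 9.1 × 13.3 = 121.03 mm·m/s
Steady-state rate R = (F_in − F_out)/L = (779.88 − 121.03) / 340000 m = 1.938e-03 mm/s.
R = 1.938e-03 × 3600 = 6.98 mm/hr.
Over 13 h: total = 6.98 × 13 = 90.74 ≈ 91 mm.

R ≈ 6.98 mm/hr; total ≈ 91 mm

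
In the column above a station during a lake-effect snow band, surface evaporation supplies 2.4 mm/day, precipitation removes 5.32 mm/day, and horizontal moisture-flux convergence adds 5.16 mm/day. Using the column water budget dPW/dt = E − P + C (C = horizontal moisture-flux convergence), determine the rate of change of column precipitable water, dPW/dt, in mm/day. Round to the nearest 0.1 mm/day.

dPW/dt = E − P + C = 2.4 − 5.32 + (5.16) = 2.2 mm/day.

dPW/dt ≈ 2.2 mm/day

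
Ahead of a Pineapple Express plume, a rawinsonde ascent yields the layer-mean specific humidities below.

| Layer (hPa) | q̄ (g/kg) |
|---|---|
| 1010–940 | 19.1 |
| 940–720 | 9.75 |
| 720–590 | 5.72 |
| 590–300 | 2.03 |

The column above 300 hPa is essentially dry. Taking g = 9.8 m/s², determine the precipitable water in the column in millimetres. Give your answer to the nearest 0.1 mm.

Precipitable water is the column-integrated vapour mass per unit area: PW = (1/g) Σ q̄ Δp, with q in kg/kg and Δp in Pa (1 kg/m² of water = 1 mm).
Layer 1010–940 hPa: Δp = 70 hPa = 7000 Pa, q̄ = 0.0191 kg/kg → 0.0191 × 7000 / 9.8 = 13.64 mm
Layer 940–720 hPa: Δp = 220 hPa = 22000 Pa, q̄ = 0.00975 kg/kg → 0.00975 × 22000 / 9.8 = 21.89 mm
Layer 720–590 hPa: Δp = 130 hPa = 13000 Pa, q̄ = 0.00572 kg/kg → 0.00572 × 13000 / 9.8 = 7.59 mm
Layer 590–300 hPa: Δp = 290 hPa = 29000 Pa, q̄ = 0.00203 kg/kg → 0.00203 × 29000 / 9.8 = 6.01 mm
PW = 13.64 + 21.89 + 7.59 + 6.01 = 49.13 ≈ 49.1 mm.

PW ≈ 49.1 mm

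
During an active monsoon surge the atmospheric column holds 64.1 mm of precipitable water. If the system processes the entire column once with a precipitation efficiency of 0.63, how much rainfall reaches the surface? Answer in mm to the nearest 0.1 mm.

rainfall ≈ 40.4 mm

Rainfall = ε × PW = 0.63 × 64.1 = 40.4 mm.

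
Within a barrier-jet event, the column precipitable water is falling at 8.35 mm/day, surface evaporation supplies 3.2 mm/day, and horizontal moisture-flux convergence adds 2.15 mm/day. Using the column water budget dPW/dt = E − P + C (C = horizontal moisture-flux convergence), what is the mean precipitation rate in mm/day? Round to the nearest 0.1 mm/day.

P ≈ 13.7 mm/day

dPW/dt = -8.35 mm/day.
P = E + C − dPW/dt = 3.2 + (2.15) − (-8.35) = 13.7 mm/day.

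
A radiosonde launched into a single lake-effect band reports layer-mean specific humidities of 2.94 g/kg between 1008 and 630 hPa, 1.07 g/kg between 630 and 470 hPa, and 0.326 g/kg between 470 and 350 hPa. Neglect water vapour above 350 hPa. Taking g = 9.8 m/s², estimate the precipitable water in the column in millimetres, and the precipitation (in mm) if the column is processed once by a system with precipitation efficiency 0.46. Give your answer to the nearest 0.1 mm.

PW ≈ 13.5 mm; precipitation ≈ 6.2 mm

Precipitable water is the column-integrated vapour mass per unit area: PW = (1/g) Σ q̄ Δp, with q in kg/kg and Δp in Pa (1 kg/m² of water = 1 mm).
Layer 1008–630 hPa: Δp = 378 hPa = 37800 Pa, q̄ = 0.00294 kg/kg → 0.00294 × 37800 / 9.8 = 11.34 mm
Layer 630–470 hPa: Δp = 160 hPa = 16000 Pa, q̄ = 0.00107 kg/kg → 0.00107 × 16000 / 9.8 = 1.75 mm
Layer 470–350 hPa: Δp = 120 hPa = 12000 Pa, q̄ = 0.000326 kg/kg → 0.000326 × 12000 / 9.8 = 0.40 mm
PW = 11.34 + 1.75 + 0.40 = 13.49 ≈ 13.5 mm.
Precipitation = ε × PW = 0.46 × 13.5 = 6.2 mm.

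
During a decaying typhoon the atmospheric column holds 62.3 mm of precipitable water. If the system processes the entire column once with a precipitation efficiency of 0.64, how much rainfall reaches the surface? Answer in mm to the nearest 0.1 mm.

rainfall ≈ 39.9 mm

Rainfall = ε × PW = 0.64 × 62.3 = 39.9 mm.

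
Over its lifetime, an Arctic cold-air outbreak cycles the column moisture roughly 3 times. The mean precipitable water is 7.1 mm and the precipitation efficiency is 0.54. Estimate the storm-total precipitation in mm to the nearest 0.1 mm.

precipitation ≈ 11.5 mm

Each cycle deposits ε × PW = 0.54 × 7.1 = 3.834 mm.
Over 3 cycles: 3 × 3.834 = 11.5 mm.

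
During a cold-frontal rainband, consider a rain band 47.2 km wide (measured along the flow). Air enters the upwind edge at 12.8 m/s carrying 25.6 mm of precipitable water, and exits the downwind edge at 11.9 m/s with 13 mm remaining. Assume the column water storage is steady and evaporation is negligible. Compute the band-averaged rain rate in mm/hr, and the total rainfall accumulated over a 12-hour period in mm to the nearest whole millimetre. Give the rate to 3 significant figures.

R ≈ 13.2 mm/hr; total ≈ 158 mm

Column moisture flux per unit crosswind length is F = V × PW.
Inflow: F_in = 12.8 × 25.6 = 327.68 mm·m/s
Outflow: F_out = 11.9 × 13 = 154.7 mm·m/s
Steady-state rate R = (F_in − F_out)/L = (327.68 − 154.7) / 47200 m = 3.665e-03 mm/s.
R = 3.665e-03 × 3600 = 13.2 mm/hr.
Over 12 h: total = 13.2 × 12 = 158.4 ≈ 158 mm.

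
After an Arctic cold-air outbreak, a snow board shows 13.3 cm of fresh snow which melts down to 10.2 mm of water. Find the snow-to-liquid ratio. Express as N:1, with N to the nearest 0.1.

ratio ≈ 13.0

Ratio = snow depth / SWE = 133 mm / 10.2 mm = 13.0, i.e. 13.0:1.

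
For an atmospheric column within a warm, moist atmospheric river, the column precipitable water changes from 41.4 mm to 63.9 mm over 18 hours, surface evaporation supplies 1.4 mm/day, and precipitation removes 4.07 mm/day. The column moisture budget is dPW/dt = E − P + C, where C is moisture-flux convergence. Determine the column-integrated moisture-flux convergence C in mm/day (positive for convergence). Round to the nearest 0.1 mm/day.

C ≈ 32.7 mm/day

dPW/dt = (63.9 − 41.4) mm / (18/24 day) = +30.000 mm/day.
C = dPW/dt − E + P = (+30.000) − 1.4 + 4.07 = 32.7 mm/day.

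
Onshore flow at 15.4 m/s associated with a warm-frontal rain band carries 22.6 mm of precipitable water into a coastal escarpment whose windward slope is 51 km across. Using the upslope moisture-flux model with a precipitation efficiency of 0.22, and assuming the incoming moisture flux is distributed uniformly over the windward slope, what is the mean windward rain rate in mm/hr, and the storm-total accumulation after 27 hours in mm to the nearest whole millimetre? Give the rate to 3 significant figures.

R ≈ 5.40 mm/hr; total ≈ 146 mm

Incoming column moisture flux per unit ridge length: F = V × PW = 15.4 × 22.6 = 348.04 mm·m/s.
Spread over the 51 km slope with efficiency ε = 0.22: R = ε·F/W = 0.22 × 348.04 / 51000 m = 1.501e-03 mm/s.
R = 1.501e-03 × 3600 = 5.40 mm/hr.
Over 27 h: total = 5.40 × 27 = 145.8 ≈ 146 mm.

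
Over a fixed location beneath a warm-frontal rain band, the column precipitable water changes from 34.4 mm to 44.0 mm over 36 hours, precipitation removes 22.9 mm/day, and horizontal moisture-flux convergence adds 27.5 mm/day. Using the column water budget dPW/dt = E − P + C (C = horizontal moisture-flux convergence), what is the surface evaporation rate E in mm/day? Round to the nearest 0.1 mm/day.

dPW/dt = (44.0 − 34.4) mm / (36/24 day) = +6.400 mm/day.
E = dPW/dt + P − C = (+6.400) + 22.9 − (27.5) = 1.8 mm/day.

E ≈ 1.8 mm/day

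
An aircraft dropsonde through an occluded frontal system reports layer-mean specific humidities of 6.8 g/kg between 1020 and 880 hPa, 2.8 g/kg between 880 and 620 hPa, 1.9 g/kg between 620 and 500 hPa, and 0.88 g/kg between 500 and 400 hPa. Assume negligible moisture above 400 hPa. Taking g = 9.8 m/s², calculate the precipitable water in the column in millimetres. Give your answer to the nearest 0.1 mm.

Precipitable water is the column-integrated vapour mass per unit area: PW = (1/g) Σ q̄ Δp, with q in kg/kg and Δp in Pa (1 kg/m² of water = 1 mm).
Layer 1020–880 hPa: Δp = 140 hPa = 14000 Pa, q̄ = 0.0068 kg/kg → 0.0068 × 14000 / 9.8 = 9.71 mm
Layer 880–620 hPa: Δp = 260 hPa = 26000 Pa, q̄ = 0.0028 kg/kg → 0.0028 × 26000 / 9.8 = 7.43 mm
Layer 620–500 hPa: Δp = 120 hPa = 12000 Pa, q̄ = 0.0019 kg/kg → 0.0019 × 12000 / 9.8 = 2.33 mm
Layer 500–400 hPa: Δp = 100 hPa = 10000 Pa, q̄ = 0.00088 kg/kg → 0.00088 × 10000 / 9.8 = 0.90 mm
PW = 9.71 + 7.43 + 2.33 + 0.90 = 20.37 ≈ 20.4 mm.

PW ≈ 20.4 mm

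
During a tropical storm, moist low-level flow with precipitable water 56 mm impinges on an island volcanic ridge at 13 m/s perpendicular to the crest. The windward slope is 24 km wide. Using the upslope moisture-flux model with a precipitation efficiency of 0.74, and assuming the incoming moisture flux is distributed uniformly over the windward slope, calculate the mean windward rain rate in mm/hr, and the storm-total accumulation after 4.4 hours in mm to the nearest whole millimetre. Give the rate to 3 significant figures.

R ≈ 80.8 mm/hr; total ≈ 356 mm

Incoming column moisture flux per unit ridge length: F = V × PW = 13 × 56 = 728 mm·m/s.
Spread over the 24 km slope with efficiency ε = 0.74: R = ε·F/W = 0.74 × 728 / 24000 m = 2.245e-02 mm/s.
R = 2.245e-02 × 3600 = 80.8 mm/hr.
Over 4.4 h: total = 80.8 × 4.4 = 355.52 ≈ 356 mm.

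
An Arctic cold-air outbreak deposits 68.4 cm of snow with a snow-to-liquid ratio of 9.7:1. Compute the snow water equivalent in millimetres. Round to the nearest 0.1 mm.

SWE ≈ 70.5 mm

SWE = snow depth / ratio = 68.4 cm / 9.7 = 7.052 cm = 70.5 mm.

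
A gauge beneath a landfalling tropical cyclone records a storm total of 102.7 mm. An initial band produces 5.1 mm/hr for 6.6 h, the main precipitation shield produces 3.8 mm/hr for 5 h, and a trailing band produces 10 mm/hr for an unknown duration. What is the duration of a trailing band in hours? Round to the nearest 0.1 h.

Known phases: 5.1 × 6.6 + 3.8 × 5 = 33.66 + 19 = 52.66 mm.
Remaining depth = 102.7 − 52.66 = 50.04 mm.
Duration = 50.04 / 10 = 5.0 h.

duration ≈ 5.0 h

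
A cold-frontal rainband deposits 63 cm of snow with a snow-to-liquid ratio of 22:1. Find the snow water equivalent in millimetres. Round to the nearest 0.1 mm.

SWE ≈ 28.6 mm

SWE = snow depth / ratio = 63 cm / 22 = 2.864 cm = 28.6 mm.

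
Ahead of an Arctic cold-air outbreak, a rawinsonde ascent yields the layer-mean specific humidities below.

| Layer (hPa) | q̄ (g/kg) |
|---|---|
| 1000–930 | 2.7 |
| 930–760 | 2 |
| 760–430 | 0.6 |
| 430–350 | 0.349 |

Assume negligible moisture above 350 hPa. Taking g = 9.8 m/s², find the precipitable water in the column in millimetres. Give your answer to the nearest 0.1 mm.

PW ≈ 7.7 mm

Precipitable water is the column-integrated vapour mass per unit area: PW = (1/g) Σ q̄ Δp, with q in kg/kg and Δp in Pa (1 kg/m² of water = 1 mm).
Layer 1000–930 hPa: Δp = 70 hPa = 7000 Pa, q̄ = 0.0027 kg/kg → 0.0027 × 7000 / 9.8 = 1.93 mm
Layer 930–760 hPa: Δp = 170 hPa = 17000 Pa, q̄ = 0.002 kg/kg → 0.002 × 17000 / 9.8 = 3.47 mm
Layer 760–430 hPa: Δp = 330 hPa = 33000 Pa, q̄ = 0.0006 kg/kg → 0.0006 × 33000 / 9.8 = 2.02 mm
Layer 430–350 hPa: Δp = 80 hPa = 8000 Pa, q̄ = 0.000349 kg/kg → 0.000349 × 8000 / 9.8 = 0.28 mm
PW = 1.93 + 3.47 + 2.02 + 0.28 = 7.70 ≈ 7.7 mm.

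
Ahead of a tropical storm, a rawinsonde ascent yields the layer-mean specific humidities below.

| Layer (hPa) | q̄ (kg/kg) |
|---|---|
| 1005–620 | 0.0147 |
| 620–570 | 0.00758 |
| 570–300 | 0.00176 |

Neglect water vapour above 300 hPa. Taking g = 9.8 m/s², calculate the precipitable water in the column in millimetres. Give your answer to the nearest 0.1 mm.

Precipitable water is the column-integrated vapour mass per unit area: PW = (1/g) Σ q̄ Δp, with q in kg/kg and Δp in Pa (1 kg/m² of water = 1 mm).
Layer 1005–620 hPa: Δp = 385 hPa = 38500 Pa, q̄ = 0.0147 kg/kg → 0.0147 × 38500 / 9.8 = 57.75 mm
Layer 620–570 hPa: Δp = 50 hPa = 5000 Pa, q̄ = 0.00758 kg/kg → 0.00758 × 5000 / 9.8 = 3.87 mm
Layer 570–300 hPa: Δp = 270 hPa = 27000 Pa, q̄ = 0.00176 kg/kg → 0.00176 × 27000 / 9.8 = 4.85 mm
PW = 57.75 + 3.87 + 4.85 = 66.47 ≈ 66.5 mm.

PW ≈ 66.5 mm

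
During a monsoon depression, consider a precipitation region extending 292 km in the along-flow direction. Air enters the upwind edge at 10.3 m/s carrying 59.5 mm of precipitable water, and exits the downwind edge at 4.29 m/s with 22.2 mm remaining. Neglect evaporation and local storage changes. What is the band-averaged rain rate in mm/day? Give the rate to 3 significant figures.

R ≈ 153 mm/day

Column moisture flux per unit crosswind length is F = V × PW.
Inflow: F_in = 10.3 × 59.5 = 612.85 mm·m/s
Outflow: F_out = 4.29 × 22.2 = 95.238 mm·m/s
Steady-state rate R = (F_in − F_out)/L = (612.85 − 95.238) / 292000 m = 1.773e-03 mm/s.
R = 1.773e-03 × 3600 × 24 = 153 mm/day.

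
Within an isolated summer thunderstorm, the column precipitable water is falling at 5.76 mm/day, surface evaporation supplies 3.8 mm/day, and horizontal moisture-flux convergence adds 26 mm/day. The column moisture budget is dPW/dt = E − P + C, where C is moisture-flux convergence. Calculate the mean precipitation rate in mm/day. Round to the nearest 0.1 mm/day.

P ≈ 35.6 mm/day

dPW/dt = -5.76 mm/day.
P = E + C − dPW/dt = 3.8 + (26) − (-5.76) = 35.6 mm/day.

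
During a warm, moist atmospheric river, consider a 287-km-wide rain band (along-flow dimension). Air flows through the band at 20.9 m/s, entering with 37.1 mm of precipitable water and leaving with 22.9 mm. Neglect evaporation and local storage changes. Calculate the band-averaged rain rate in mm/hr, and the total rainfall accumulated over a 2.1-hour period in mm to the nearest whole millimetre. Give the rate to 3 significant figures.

R ≈ 3.72 mm/hr; total ≈ 8 mm

Column moisture flux per unit crosswind length is F = V × PW.
Inflow: F_in = 20.9 × 37.1 = 775.39 mm·m/s
Outflow: F_out = 20.9 × 22.9 = 478.61 mm·m/s
Steady-state rate R = (F_in − F_out)/L = (775.39 − 478.61) / 287000 m = 1.034e-03 mm/s.
R = 1.034e-03 × 3600 = 3.72 mm/hr.
Over 2.1 h: total = 3.72 × 2.1 = 7.812 ≈ 8 mm.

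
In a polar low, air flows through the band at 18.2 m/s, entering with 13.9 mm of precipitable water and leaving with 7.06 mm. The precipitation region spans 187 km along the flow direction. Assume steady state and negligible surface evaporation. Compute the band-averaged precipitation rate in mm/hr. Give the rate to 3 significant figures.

Column moisture flux per unit crosswind length is F = V × PW.
Inflow: F_in = 18.2 × 13.9 = 252.98 mm·m/s
Outflow: F_out = 18.2 × 7.06 = 128.492 mm·m/s
Steady-state rate R = (F_in − F_out)/L = (252.98 − 128.492) / 187000 m = 6.657e-04 mm/s.
R = 6.657e-04 × 3600 = 2.40 mm/hr.

R ≈ 2.40 mm/hr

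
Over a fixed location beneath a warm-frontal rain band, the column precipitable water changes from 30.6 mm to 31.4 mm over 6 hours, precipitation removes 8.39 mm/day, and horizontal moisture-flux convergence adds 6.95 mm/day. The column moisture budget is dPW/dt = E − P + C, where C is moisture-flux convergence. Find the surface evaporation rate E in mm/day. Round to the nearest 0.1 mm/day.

dPW/dt = (31.4 − 30.6) mm / (6/24 day) = +3.200 mm/day.
E = dPW/dt + P − C = (+3.200) + 8.39 − (6.95) = 4.6 mm/day.

E ≈ 4.6 mm/day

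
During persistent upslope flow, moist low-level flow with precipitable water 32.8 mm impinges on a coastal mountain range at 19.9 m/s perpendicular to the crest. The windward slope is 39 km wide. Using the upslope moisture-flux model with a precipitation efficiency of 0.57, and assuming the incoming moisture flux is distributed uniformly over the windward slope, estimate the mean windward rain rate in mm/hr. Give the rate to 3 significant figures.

Incoming column moisture flux per unit ridge length: F = V × PW = 19.9 × 32.8 = 652.72 mm·m/s.
Spread over the 39 km slope with efficiency ε = 0.57: R = ε·F/W = 0.57 × 652.72 / 39000 m = 9.540e-03 mm/s.
R = 9.540e-03 × 3600 = 34.3 mm/hr.

R ≈ 34.3 mm/hr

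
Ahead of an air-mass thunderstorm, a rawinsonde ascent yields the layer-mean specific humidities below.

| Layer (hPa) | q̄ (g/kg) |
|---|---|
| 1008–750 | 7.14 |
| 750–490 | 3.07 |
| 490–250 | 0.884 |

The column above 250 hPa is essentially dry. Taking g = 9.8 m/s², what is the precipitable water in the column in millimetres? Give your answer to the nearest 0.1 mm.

Precipitable water is the column-integrated vapour mass per unit area: PW = (1/g) Σ q̄ Δp, with q in kg/kg and Δp in Pa (1 kg/m² of water = 1 mm).
Layer 1008–750 hPa: Δp = 258 hPa = 25800 Pa, q̄ = 0.00714 kg/kg → 0.00714 × 25800 / 9.8 = 18.80 mm
Layer 750–490 hPa: Δp = 260 hPa = 26000 Pa, q̄ = 0.00307 kg/kg → 0.00307 × 26000 / 9.8 = 8.14 mm
Layer 490–250 hPa: Δp = 240 hPa = 24000 Pa, q̄ = 0.000884 kg/kg → 0.000884 × 24000 / 9.8 = 2.16 mm
PW = 18.80 + 8.14 + 2.16 = 29.10 ≈ 29.1 mm.

PW ≈ 29.1 mm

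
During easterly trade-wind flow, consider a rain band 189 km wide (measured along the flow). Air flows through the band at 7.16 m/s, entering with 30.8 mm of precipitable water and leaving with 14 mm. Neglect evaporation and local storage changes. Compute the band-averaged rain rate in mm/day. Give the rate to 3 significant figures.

Column moisture flux per unit crosswind length is F = V × PW.
Inflow: F_in = 7.16 × 30.8 = 220.528 mm·m/s
Outflow: F_out = 7.16 × 14 = 100.24 mm·m/s
Steady-state rate R = (F_in − F_out)/L = (220.528 − 100.24) / 189000 m = 6.364e-04 mm/s.
R = 6.364e-04 × 3600 × 24 = 55.0 mm/day.

R ≈ 55.0 mm/day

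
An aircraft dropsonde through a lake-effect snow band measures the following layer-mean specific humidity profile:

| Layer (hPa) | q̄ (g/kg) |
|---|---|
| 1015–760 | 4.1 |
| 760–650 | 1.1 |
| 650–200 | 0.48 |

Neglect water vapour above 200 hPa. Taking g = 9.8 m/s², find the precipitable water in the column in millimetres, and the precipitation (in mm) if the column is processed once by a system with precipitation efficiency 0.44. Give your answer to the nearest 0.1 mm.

PW ≈ 14.1 mm; precipitation ≈ 6.2 mm

Precipitable water is the column-integrated vapour mass per unit area: PW = (1/g) Σ q̄ Δp, with q in kg/kg and Δp in Pa (1 kg/m² of water = 1 mm).
Layer 1015–760 hPa: Δp = 255 hPa = 25500 Pa, q̄ = 0.0041 kg/kg → 0.0041 × 25500 / 9.8 = 10.67 mm
Layer 760–650 hPa: Δp = 110 hPa = 11000 Pa, q̄ = 0.0011 kg/kg → 0.0011 × 11000 / 9.8 = 1.23 mm
Layer 650–200 hPa: Δp = 450 hPa = 45000 Pa, q̄ = 0.00048 kg/kg → 0.00048 × 45000 / 9.8 = 2.20 mm
PW = 10.67 + 1.23 + 2.20 = 14.10 ≈ 14.1 mm.
Precipitation = ε × PW = 0.44 × 14.1 = 6.2 mm.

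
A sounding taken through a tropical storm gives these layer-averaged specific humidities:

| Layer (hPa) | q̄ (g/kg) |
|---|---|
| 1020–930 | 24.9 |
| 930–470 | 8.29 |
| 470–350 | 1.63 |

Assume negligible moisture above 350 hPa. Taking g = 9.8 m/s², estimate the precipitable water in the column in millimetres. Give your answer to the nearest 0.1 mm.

Precipitable water is the column-integrated vapour mass per unit area: PW = (1/g) Σ q̄ Δp, with q in kg/kg and Δp in Pa (1 kg/m² of water = 1 mm).
Layer 1020–930 hPa: Δp = 90 hPa = 9000 Pa, q̄ = 0.0249 kg/kg → 0.0249 × 9000 / 9.8 = 22.87 mm
Layer 930–470 hPa: Δp = 460 hPa = 46000 Pa, q̄ = 0.00829 kg/kg → 0.00829 × 46000 / 9.8 = 38.91 mm
Layer 470–350 hPa: Δp = 120 hPa = 12000 Pa, q̄ = 0.00163 kg/kg → 0.00163 × 12000 / 9.8 = 2.00 mm
PW = 22.87 + 38.91 + 2.00 = 63.78 ≈ 63.8 mm.

PW ≈ 63.8 mm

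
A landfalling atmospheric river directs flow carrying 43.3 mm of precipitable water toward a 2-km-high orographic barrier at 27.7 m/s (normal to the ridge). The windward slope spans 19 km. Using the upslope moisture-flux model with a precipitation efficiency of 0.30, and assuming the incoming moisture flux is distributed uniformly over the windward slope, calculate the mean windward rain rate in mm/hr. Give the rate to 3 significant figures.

Incoming column moisture flux per unit ridge length: F = V × PW = 27.7 × 43.3 = 1199.41 mm·m/s.
Spread over the 19 km slope with efficiency ε = 0.30: R = ε·F/W = 0.30 × 1199.41 / 19000 m = 1.894e-02 mm/s.
R = 1.894e-02 × 3600 = 68.2 mm/hr.

R ≈ 68.2 mm/hr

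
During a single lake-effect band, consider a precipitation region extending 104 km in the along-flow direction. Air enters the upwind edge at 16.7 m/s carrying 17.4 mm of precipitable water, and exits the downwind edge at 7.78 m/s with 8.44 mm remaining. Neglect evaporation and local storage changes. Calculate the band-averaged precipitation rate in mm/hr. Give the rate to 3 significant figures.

R ≈ 7.79 mm/hr

Column moisture flux per unit crosswind length is F = V × PW.
Inflow: F_in = 16.7 × 17.4 = 290.58 mm·m/s
Outflow: F_out = 7.78 × 8.44 = 65.6632 mm·m/s
Steady-state rate R = (F_in − F_out)/L = (290.58 − 65.6632) / 104000 m = 2.163e-03 mm/s.
R = 2.163e-03 × 3600 = 7.79 mm/hr.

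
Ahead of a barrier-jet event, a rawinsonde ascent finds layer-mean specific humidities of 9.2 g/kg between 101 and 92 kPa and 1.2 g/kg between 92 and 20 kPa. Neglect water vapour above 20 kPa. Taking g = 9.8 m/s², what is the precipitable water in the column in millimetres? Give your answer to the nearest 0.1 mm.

PW ≈ 17.3 mm

Precipitable water is the column-integrated vapour mass per unit area: PW = (1/g) Σ q̄ Δp, with q in kg/kg and Δp in Pa (1 kg/m² of water = 1 mm).
Layer 101–92 kPa: Δp = 90 hPa = 9000 Pa, q̄ = 0.0092 kg/kg → 0.0092 × 9000 / 9.8 = 8.45 mm
Layer 92–20 kPa: Δp = 720 hPa = 72000 Pa, q̄ = 0.0012 kg/kg → 0.0012 × 72000 / 9.8 = 8.82 mm
PW = 8.45 + 8.82 = 17.27 ≈ 17.3 mm.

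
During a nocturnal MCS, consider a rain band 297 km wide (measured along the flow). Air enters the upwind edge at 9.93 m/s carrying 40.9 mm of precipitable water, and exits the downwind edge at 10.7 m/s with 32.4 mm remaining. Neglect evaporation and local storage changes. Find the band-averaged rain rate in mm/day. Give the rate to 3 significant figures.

Column moisture flux per unit crosswind length is F = V × PW.
Inflow: F_in = 9.93 × 40.9 = 406.137 mm·m/s
Outflow: F_out = 10.7 × 32.4 = 346.68 mm·m/s
Steady-state rate R = (F_in − F_out)/L = (406.137 − 346.68) / 297000 m = 2.002e-04 mm/s.
R = 2.002e-04 × 3600 × 24 = 17.3 mm/day.

R ≈ 17.3 mm/day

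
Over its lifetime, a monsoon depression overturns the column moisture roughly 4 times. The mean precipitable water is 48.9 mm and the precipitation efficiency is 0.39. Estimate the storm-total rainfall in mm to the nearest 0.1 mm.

rainfall ≈ 76.3 mm

Each cycle deposits ε × PW = 0.39 × 48.9 = 19.071 mm.
Over 4 cycles: 4 × 19.071 = 76.3 mm.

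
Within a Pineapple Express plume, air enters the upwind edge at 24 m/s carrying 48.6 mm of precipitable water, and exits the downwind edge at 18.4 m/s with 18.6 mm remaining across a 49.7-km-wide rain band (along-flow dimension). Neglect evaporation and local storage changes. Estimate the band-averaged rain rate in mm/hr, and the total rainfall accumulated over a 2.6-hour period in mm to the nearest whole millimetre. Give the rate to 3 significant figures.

Column moisture flux per unit crosswind length is F = V × PW.
Inflow: F_in = 24 × 48.6 = 1166.4 mm·m/s
Outflow: F_out = 18.4 × 18.6 = 342.24 mm·m/s
Steady-state rate R = (F_in − F_out)/L = (1166.4 − 342.24) / 49700 m = 1.658e-02 mm/s.
R = 1.658e-02 × 3600 = 59.7 mm/hr.
Over 2.6 h: total = 59.7 × 2.6 = 155.22 ≈ 155 mm.

R ≈ 59.7 mm/hr; total ≈ 155 mm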